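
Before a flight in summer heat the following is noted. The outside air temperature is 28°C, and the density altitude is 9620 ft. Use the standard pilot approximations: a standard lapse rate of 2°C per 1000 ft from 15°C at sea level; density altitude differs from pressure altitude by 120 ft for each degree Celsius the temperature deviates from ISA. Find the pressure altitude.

6500 ft

DA = PA + 120 × (OAT − (15 − 2·PA/1000)) = PA + 120·OAT − 1800 + 0.24·PA = 1.24·PA + 120·OAT − 1800.
So 1.24·PA = 9620 − 120 × 28 + 1800 = 8060.
PA = 8060 / 1.24 = 6500 ft.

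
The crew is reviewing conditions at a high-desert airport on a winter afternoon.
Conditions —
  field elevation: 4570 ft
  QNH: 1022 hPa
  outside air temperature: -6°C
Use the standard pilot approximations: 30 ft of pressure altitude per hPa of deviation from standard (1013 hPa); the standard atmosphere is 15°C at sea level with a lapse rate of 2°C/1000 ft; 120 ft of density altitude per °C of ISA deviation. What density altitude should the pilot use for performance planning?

2812 ft

Pressure altitude = 4570 + (1013 − 1022) × 30 = 4570 + (-270) = 4300 ft.
ISA temperature at 4300 ft = 15 − 2 × (4300/1000) = 6.4°C.
ISA deviation = -6 − 6.4 = -12.4°C.
Density altitude = 4300 + 120 × (-12.4) = 2812 ft.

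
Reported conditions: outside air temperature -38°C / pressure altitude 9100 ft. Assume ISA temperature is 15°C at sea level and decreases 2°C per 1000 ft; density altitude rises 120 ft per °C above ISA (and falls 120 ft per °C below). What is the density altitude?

ISA temperature at 9100 ft = 15 − 2 × (9100/1000) = -3.2°C.
ISA deviation = -38 − (-3.2) = -34.8°C.
Density altitude = 9100 + 120 × (-34.8) = 9100 + (-4176) = 4924 ft.

4924 ft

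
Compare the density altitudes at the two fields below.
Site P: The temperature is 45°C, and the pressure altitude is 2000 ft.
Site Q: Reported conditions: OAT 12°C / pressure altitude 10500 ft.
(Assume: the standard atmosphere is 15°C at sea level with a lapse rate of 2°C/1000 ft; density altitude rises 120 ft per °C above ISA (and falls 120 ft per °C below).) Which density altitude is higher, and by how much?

Site Q by 6580 ft

Site P: ISA temp = 11°C, deviation +34°C, DA = 2000 + 120 × 34 = 6080 ft.
Site Q: ISA temp = -6°C, deviation +18°C, DA = 10500 + 120 × 18 = 12660 ft.
Site Q is higher by 12660 − 6080 = 6580 ft.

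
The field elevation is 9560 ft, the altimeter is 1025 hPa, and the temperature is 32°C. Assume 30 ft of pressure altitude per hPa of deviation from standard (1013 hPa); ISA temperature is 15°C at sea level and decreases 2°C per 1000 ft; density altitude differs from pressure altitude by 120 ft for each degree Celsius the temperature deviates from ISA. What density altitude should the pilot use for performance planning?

Pressure altitude = 9560 + (1013 − 1025) × 30 = 9560 + (-360) = 9200 ft.
ISA temperature at 9200 ft = 15 − 2 × (9200/1000) = -3.4°C.
ISA deviation = 32 − (-3.4) = +35.4°C.
Density altitude = 9200 + 120 × (35.4) = 13448 ft.

13448 ft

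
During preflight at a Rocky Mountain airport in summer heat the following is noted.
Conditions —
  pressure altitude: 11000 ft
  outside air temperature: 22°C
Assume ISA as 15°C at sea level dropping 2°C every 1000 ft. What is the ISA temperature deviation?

ISA+29°C

ISA temperature at 11000 ft = 15 − 2 × (11000/1000) = -7°C.
Deviation = OAT − ISA = 22 − (-7) = +29°C.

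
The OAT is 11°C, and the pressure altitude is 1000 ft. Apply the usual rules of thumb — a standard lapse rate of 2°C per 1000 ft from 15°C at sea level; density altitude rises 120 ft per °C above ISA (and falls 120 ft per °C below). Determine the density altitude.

ISA temperature at 1000 ft = 15 − 2 × (1000/1000) = 13°C.
ISA deviation = 11 − 13 = -2°C.
Density altitude = 1000 + 120 × (-2) = 1000 + (-240) = 760 ft.

760 ft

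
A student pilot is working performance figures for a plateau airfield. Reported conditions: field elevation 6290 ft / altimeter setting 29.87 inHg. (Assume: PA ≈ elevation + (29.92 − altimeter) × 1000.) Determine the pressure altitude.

Pressure correction = (29.92 − 29.87) × 1000 = +50 ft.
Pressure altitude = 6290 + (+50) = 6340 ft.

6340 ft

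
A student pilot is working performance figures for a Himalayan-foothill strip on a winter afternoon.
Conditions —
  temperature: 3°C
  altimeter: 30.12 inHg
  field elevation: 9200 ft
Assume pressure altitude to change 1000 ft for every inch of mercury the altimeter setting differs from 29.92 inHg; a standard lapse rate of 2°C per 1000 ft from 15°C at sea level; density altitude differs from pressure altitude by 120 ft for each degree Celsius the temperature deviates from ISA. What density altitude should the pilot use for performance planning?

9720 ft

Pressure altitude = 9200 + (29.92 − 30.12) × 1000 = 9200 + (-200) = 9000 ft.
ISA temperature at 9000 ft = 15 − 2 × (9000/1000) = -3°C.
ISA deviation = 3 − (-3) = +6°C.
Density altitude = 9000 + 120 × (6) = 9720 ft.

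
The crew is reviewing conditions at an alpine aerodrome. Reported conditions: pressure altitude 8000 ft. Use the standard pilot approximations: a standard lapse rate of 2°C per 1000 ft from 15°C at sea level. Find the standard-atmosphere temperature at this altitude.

-1°C

ISA temperature = 15 − 2 × (8000/1000) = 15 − 16 = -1°C.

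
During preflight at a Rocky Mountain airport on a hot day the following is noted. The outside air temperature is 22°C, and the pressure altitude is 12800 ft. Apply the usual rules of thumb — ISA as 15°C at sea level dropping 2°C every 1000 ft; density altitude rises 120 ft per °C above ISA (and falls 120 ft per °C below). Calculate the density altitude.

16712 ft

ISA temperature at 12800 ft = 15 − 2 × (12800/1000) = -10.6°C.
ISA deviation = 22 − (-10.6) = +32.6°C.
Density altitude = 12800 + 120 × (32.6) = 12800 + (+3912) = 16712 ft.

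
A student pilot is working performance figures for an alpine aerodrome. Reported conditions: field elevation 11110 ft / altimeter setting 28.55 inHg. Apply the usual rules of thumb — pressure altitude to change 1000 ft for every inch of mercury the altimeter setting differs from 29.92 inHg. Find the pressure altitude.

Pressure correction = (29.92 − 28.55) × 1000 = +1370 ft.
Pressure altitude = 11110 + (+1370) = 12480 ft.

12480 ft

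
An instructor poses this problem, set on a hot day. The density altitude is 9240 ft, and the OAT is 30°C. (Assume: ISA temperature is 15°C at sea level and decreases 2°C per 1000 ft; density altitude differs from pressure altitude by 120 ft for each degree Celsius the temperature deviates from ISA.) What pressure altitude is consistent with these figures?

DA = PA + 120 × (OAT − (15 − 2·PA/1000)) = PA + 120·OAT − 1800 + 0.24·PA = 1.24·PA + 120·OAT − 1800.
So 1.24·PA = 9240 − 120 × 30 + 1800 = 7440.
PA = 7440 / 1.24 = 6000 ft.

6000 ft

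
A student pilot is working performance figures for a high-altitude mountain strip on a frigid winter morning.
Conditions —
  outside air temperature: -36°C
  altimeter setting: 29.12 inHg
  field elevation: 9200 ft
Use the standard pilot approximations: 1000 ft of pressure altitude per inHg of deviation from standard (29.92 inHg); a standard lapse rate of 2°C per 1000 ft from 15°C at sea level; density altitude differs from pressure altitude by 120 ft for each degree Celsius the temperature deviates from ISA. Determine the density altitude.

Pressure altitude = 9200 + (29.92 − 29.12) × 1000 = 9200 + (+800) = 10000 ft.
ISA temperature at 10000 ft = 15 − 2 × (10000/1000) = -5°C.
ISA deviation = -36 − (-5) = -31°C.
Density altitude = 10000 + 120 × (-31) = 6280 ft.

6280 ft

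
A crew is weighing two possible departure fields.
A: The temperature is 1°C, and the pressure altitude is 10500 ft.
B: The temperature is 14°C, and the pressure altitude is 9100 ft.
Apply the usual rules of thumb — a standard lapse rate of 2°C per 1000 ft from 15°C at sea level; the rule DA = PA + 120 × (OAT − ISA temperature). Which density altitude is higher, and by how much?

A: ISA temp = -6°C, deviation +7°C, DA = 10500 + 120 × 7 = 11340 ft.
B: ISA temp = -3.2°C, deviation +17.2°C, DA = 9100 + 120 × 17.2 = 11164 ft.
A is higher by 11340 − 11164 = 176 ft.

A by 176 ft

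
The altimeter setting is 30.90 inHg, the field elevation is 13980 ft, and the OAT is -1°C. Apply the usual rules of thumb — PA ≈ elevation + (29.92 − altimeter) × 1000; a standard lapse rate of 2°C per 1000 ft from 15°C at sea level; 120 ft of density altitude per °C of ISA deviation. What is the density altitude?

Pressure altitude = 13980 + (29.92 − 30.90) × 1000 = 13980 + (-980) = 13000 ft.
ISA temperature at 13000 ft = 15 − 2 × (13000/1000) = -11°C.
ISA deviation = -1 − (-11) = +10°C.
Density altitude = 13000 + 120 × (10) = 14200 ft.

14200 ft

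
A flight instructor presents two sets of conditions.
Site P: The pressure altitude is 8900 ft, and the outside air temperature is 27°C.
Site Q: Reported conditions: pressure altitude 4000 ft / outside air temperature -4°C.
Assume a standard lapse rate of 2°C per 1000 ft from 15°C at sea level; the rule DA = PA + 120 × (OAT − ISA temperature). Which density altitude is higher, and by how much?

Site P by 9796 ft

Site P: ISA temp = -2.8°C, deviation +29.8°C, DA = 8900 + 120 × 29.8 = 12476 ft.
Site Q: ISA temp = 7°C, deviation -11°C, DA = 4000 + 120 × (-11) = 2680 ft.
Site P is higher by 12476 − 2680 = 9796 ft.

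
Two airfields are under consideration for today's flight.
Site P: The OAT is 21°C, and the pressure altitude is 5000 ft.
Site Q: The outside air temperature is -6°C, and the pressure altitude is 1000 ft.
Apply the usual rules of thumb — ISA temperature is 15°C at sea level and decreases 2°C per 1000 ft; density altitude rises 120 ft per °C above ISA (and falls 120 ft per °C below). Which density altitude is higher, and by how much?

Site P by 8200 ft

Site P: ISA temp = 5°C, deviation +16°C, DA = 5000 + 120 × 16 = 6920 ft.
Site Q: ISA temp = 13°C, deviation -19°C, DA = 1000 + 120 × (-19) = -1280 ft.
Site P is higher by 6920 − (-1280) = 8200 ft.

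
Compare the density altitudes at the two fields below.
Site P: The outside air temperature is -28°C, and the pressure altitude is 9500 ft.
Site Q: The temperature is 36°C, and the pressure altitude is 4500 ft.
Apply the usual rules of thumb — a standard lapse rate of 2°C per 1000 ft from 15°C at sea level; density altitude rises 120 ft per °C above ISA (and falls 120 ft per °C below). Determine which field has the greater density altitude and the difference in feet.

Site Q by 1480 ft

Site P: ISA temp = -4°C, deviation -24°C, DA = 9500 + 120 × (-24) = 6620 ft.
Site Q: ISA temp = 6°C, deviation +30°C, DA = 4500 + 120 × 30 = 8100 ft.
Site Q is higher by 8100 − 6620 = 1480 ft.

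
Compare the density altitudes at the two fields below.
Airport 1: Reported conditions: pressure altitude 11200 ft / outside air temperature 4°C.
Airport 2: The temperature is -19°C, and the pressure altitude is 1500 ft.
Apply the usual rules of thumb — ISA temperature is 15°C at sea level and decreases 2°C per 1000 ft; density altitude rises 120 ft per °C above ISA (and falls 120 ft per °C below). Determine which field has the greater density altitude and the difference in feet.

Airport 1: ISA temp = -7.4°C, deviation +11.4°C, DA = 11200 + 120 × 11.4 = 12568 ft.
Airport 2: ISA temp = 12°C, deviation -31°C, DA = 1500 + 120 × (-31) = -2220 ft.
Airport 1 is higher by 12568 − (-2220) = 14788 ft.

Airport 1 by 14788 ft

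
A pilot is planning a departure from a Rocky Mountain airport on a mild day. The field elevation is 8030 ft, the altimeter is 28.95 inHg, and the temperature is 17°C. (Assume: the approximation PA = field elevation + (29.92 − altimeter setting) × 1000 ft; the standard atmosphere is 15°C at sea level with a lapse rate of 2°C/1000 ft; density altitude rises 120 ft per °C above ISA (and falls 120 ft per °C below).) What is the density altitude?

11400 ft

Pressure altitude = 8030 + (29.92 − 28.95) × 1000 = 8030 + (+970) = 9000 ft.
ISA temperature at 9000 ft = 15 − 2 × (9000/1000) = -3°C.
ISA deviation = 17 − (-3) = +20°C.
Density altitude = 9000 + 120 × (20) = 11400 ft.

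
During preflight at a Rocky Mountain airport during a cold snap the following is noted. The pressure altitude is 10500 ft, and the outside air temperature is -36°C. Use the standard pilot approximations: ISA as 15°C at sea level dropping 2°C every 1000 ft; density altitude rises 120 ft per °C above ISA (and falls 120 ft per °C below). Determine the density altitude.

ISA temperature at 10500 ft = 15 − 2 × (10500/1000) = -6°C.
ISA deviation = -36 − (-6) = -30°C.
Density altitude = 10500 + 120 × (-30) = 10500 + (-3600) = 6900 ft.

6900 ft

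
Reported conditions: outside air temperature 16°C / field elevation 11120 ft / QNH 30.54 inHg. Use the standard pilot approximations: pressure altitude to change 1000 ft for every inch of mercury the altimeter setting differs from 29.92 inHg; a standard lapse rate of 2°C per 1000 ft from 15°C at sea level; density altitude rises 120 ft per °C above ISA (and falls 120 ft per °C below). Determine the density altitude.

13140 ft

Pressure altitude = 11120 + (29.92 − 30.54) × 1000 = 11120 + (-620) = 10500 ft.
ISA temperature at 10500 ft = 15 − 2 × (10500/1000) = -6°C.
ISA deviation = 16 − (-6) = +22°C.
Density altitude = 10500 + 120 × (22) = 13140 ft.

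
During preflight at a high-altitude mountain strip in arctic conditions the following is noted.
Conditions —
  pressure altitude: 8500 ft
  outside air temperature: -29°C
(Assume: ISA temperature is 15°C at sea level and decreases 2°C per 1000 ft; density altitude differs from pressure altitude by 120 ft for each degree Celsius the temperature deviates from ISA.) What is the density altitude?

5260 ft

ISA temperature at 8500 ft = 15 − 2 × (8500/1000) = -2°C.
ISA deviation = -29 − (-2) = -27°C.
Density altitude = 8500 + 120 × (-27) = 8500 + (-3240) = 5260 ft.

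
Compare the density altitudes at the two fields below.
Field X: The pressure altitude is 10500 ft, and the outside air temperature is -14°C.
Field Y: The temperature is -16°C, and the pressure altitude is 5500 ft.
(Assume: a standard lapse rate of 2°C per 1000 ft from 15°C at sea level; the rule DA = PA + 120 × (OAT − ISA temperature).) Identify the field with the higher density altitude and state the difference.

Field X: ISA temp = -6°C, deviation -8°C, DA = 10500 + 120 × (-8) = 9540 ft.
Field Y: ISA temp = 4°C, deviation -20°C, DA = 5500 + 120 × (-20) = 3100 ft.
Field X is higher by 9540 − 3100 = 6440 ft.

Field X by 6440 ft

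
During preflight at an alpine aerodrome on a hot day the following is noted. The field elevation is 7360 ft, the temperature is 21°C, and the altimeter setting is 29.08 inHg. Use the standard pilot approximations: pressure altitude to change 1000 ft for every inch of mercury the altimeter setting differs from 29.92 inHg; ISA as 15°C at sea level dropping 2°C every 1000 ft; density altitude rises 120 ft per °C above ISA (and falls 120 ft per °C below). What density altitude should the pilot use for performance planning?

10888 ft

Pressure altitude = 7360 + (29.92 − 29.08) × 1000 = 7360 + (+840) = 8200 ft.
ISA temperature at 8200 ft = 15 − 2 × (8200/1000) = -1.4°C.
ISA deviation = 21 − (-1.4) = +22.4°C.
Density altitude = 8200 + 120 × (22.4) = 10888 ft.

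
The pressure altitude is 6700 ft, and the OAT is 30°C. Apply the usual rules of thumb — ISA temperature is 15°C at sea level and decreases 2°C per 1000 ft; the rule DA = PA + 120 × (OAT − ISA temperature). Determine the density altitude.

10108 ft

ISA temperature at 6700 ft = 15 − 2 × (6700/1000) = 1.6°C.
ISA deviation = 30 − 1.6 = +28.4°C.
Density altitude = 6700 + 120 × (28.4) = 6700 + (+3408) = 10108 ft.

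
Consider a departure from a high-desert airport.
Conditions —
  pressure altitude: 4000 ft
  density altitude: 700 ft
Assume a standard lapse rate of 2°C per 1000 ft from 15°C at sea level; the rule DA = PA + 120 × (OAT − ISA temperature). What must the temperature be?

Density altitude − pressure altitude = 700 − 4000 = -3300 ft.
At 120 ft/°C that is an ISA deviation of -3300/120 = -27.5°C.
ISA temperature at 4000 ft = 15 − 2 × (4000/1000) = 7°C.
OAT = ISA + deviation = 7 + (-27.5) = -20.5°C.

-20.5°C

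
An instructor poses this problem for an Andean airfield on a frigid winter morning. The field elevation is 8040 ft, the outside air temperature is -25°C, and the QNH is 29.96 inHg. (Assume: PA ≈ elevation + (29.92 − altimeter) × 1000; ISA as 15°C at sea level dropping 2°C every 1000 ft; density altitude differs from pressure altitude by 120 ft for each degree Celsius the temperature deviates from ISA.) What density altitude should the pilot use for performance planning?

5120 ft

Pressure altitude = 8040 + (29.92 − 29.96) × 1000 = 8040 + (-40) = 8000 ft.
ISA temperature at 8000 ft = 15 − 2 × (8000/1000) = -1°C.
ISA deviation = -25 − (-1) = -24°C.
Density altitude = 8000 + 120 × (-24) = 5120 ft.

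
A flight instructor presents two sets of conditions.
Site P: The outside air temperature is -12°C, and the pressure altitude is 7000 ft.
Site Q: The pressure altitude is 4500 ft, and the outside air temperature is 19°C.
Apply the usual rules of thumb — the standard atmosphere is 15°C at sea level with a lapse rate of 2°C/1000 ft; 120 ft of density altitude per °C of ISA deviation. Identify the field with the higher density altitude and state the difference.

Site Q by 620 ft

Site P: ISA temp = 1°C, deviation -13°C, DA = 7000 + 120 × (-13) = 5440 ft.
Site Q: ISA temp = 6°C, deviation +13°C, DA = 4500 + 120 × 13 = 6060 ft.
Site Q is higher by 6060 − 5440 = 620 ft.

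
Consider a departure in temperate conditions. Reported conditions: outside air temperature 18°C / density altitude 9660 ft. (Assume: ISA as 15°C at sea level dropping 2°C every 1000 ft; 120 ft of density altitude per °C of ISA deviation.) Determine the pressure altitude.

7500 ft

DA = PA + 120 × (OAT − (15 − 2·PA/1000)) = PA + 120·OAT − 1800 + 0.24·PA = 1.24·PA + 120·OAT − 1800.
So 1.24·PA = 9660 − 120 × 18 + 1800 = 9300.
PA = 9300 / 1.24 = 7500 ft.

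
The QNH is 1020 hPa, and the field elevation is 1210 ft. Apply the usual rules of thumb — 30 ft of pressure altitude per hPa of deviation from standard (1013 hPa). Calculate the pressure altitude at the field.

Pressure correction = (1013 − 1020) × 30 = -210 ft.
Pressure altitude = 1210 + (-210) = 1000 ft.

1000 ft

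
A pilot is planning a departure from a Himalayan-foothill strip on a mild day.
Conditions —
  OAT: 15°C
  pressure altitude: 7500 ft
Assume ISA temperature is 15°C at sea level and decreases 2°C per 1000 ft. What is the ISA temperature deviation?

ISA+15°C

ISA temperature at 7500 ft = 15 − 2 × (7500/1000) = 0°C.
Deviation = OAT − ISA = 15 − 0 = +15°C.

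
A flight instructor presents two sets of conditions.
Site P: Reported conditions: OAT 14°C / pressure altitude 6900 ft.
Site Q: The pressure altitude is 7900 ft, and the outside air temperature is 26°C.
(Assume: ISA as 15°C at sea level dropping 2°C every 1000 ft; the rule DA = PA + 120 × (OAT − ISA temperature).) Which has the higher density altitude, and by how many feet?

Site Q by 2680 ft

Site P: ISA temp = 1.2°C, deviation +12.8°C, DA = 6900 + 120 × 12.8 = 8436 ft.
Site Q: ISA temp = -0.8°C, deviation +26.8°C, DA = 7900 + 120 × 26.8 = 11116 ft.
Site Q is higher by 11116 − 8436 = 2680 ft.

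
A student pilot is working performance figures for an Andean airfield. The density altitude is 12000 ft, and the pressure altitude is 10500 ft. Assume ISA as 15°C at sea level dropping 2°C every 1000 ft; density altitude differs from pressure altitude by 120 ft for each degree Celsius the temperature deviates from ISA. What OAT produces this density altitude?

Density altitude − pressure altitude = 12000 − 10500 = +1500 ft.
At 120 ft/°C that is an ISA deviation of 1500/120 = +12.5°C.
ISA temperature at 10500 ft = 15 − 2 × (10500/1000) = -6°C.
OAT = ISA + deviation = -6 + (+12.5) = 6.5°C.

6.5°C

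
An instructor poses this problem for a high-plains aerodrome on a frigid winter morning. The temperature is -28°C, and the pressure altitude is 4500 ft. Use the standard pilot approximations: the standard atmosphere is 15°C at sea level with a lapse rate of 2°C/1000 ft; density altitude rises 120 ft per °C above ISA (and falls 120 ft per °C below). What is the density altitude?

ISA temperature at 4500 ft = 15 − 2 × (4500/1000) = 6°C.
ISA deviation = -28 − 6 = -34°C.
Density altitude = 4500 + 120 × (-34) = 4500 + (-4080) = 420 ft.

420 ft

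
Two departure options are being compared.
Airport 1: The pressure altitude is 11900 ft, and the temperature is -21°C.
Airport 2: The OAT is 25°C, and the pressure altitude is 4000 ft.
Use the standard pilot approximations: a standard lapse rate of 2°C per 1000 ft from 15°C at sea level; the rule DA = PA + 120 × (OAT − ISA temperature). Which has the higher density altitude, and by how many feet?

Airport 1: ISA temp = -8.8°C, deviation -12.2°C, DA = 11900 + 120 × (-12.2) = 10436 ft.
Airport 2: ISA temp = 7°C, deviation +18°C, DA = 4000 + 120 × 18 = 6160 ft.
Airport 1 is higher by 10436 − 6160 = 4276 ft.

Airport 1 by 4276 ft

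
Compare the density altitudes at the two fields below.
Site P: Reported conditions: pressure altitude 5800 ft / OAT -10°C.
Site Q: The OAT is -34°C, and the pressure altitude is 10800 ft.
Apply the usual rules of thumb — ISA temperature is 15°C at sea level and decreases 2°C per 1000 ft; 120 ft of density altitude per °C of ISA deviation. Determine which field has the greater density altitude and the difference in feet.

Site Q by 3320 ft

Site P: ISA temp = 3.4°C, deviation -13.4°C, DA = 5800 + 120 × (-13.4) = 4192 ft.
Site Q: ISA temp = -6.6°C, deviation -27.4°C, DA = 10800 + 120 × (-27.4) = 7512 ft.
Site Q is higher by 7512 − 4192 = 3320 ft.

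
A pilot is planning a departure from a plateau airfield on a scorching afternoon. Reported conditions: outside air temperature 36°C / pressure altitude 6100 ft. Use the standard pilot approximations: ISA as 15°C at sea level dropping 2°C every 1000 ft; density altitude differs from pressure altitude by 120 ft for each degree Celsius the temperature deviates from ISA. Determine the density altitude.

ISA temperature at 6100 ft = 15 − 2 × (6100/1000) = 2.8°C.
ISA deviation = 36 − 2.8 = +33.2°C.
Density altitude = 6100 + 120 × (33.2) = 6100 + (+3984) = 10084 ft.

10084 ft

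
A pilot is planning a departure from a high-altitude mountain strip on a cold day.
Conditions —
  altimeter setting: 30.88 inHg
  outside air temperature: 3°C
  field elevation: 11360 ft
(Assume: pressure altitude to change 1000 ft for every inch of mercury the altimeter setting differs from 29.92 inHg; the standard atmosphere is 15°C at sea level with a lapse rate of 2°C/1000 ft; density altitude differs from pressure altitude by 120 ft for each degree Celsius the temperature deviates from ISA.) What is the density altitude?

11456 ft

Pressure altitude = 11360 + (29.92 − 30.88) × 1000 = 11360 + (-960) = 10400 ft.
ISA temperature at 10400 ft = 15 − 2 × (10400/1000) = -5.8°C.
ISA deviation = 3 − (-5.8) = +8.8°C.
Density altitude = 10400 + 120 × (8.8) = 11456 ft.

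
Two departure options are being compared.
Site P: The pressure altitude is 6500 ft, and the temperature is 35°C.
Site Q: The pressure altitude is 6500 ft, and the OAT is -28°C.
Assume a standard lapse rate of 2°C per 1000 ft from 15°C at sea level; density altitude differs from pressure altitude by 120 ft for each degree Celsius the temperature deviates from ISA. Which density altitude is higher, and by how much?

Site P by 7560 ft

Site P: ISA temp = 2°C, deviation +33°C, DA = 6500 + 120 × 33 = 10460 ft.
Site Q: ISA temp = 2°C, deviation -30°C, DA = 6500 + 120 × (-30) = 2900 ft.
Site P is higher by 10460 − 2900 = 7560 ft.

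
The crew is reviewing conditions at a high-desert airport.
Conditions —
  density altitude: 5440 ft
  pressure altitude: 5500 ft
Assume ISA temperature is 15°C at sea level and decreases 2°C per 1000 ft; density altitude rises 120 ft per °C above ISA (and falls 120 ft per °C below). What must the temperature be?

Density altitude − pressure altitude = 5440 − 5500 = -60 ft.
At 120 ft/°C that is an ISA deviation of -60/120 = -0.5°C.
ISA temperature at 5500 ft = 15 − 2 × (5500/1000) = 4°C.
OAT = ISA + deviation = 4 + (-0.5) = 3.5°C.

3.5°C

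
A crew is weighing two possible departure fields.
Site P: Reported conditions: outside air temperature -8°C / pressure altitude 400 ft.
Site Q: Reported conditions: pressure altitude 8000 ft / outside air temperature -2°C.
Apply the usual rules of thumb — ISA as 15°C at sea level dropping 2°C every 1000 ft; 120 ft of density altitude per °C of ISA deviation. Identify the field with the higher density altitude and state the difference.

Site P: ISA temp = 14.2°C, deviation -22.2°C, DA = 400 + 120 × (-22.2) = -2264 ft.
Site Q: ISA temp = -1°C, deviation -1°C, DA = 8000 + 120 × (-1) = 7880 ft.
Site Q is higher by 7880 − (-2264) = 10144 ft.

Site Q by 10144 ft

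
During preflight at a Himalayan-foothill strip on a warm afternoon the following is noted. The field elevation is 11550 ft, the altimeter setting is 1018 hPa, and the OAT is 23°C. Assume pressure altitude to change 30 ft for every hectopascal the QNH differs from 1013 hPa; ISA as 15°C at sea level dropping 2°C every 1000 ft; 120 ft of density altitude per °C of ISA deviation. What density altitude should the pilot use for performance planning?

Pressure altitude = 11550 + (1013 − 1018) × 30 = 11550 + (-150) = 11400 ft.
ISA temperature at 11400 ft = 15 − 2 × (11400/1000) = -7.8°C.
ISA deviation = 23 − (-7.8) = +30.8°C.
Density altitude = 11400 + 120 × (30.8) = 15096 ft.

15096 ft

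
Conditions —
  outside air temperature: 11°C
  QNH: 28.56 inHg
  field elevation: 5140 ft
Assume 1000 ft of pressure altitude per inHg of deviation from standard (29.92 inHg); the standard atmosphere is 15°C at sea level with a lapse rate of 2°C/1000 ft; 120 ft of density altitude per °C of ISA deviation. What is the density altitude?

7580 ft

Pressure altitude = 5140 + (29.92 − 28.56) × 1000 = 5140 + (+1360) = 6500 ft.
ISA temperature at 6500 ft = 15 − 2 × (6500/1000) = 2°C.
ISA deviation = 11 − 2 = +9°C.
Density altitude = 6500 + 120 × (9) = 7580 ft.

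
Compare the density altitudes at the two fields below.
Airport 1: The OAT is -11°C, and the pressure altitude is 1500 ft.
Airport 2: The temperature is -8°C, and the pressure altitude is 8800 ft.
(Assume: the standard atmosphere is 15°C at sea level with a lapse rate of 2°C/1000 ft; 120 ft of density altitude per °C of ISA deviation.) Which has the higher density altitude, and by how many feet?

Airport 2 by 9412 ft

Airport 1: ISA temp = 12°C, deviation -23°C, DA = 1500 + 120 × (-23) = -1260 ft.
Airport 2: ISA temp = -2.6°C, deviation -5.4°C, DA = 8800 + 120 × (-5.4) = 8152 ft.
Airport 2 is higher by 8152 − (-1260) = 9412 ft.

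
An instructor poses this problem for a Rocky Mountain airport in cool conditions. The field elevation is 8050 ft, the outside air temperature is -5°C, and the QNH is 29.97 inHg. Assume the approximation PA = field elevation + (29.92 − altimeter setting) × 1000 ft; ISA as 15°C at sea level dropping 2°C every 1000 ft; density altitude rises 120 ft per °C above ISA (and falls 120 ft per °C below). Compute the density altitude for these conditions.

7520 ft

Pressure altitude = 8050 + (29.92 − 29.97) × 1000 = 8050 + (-50) = 8000 ft.
ISA temperature at 8000 ft = 15 − 2 × (8000/1000) = -1°C.
ISA deviation = -5 − (-1) = -4°C.
Density altitude = 8000 + 120 × (-4) = 7520 ft.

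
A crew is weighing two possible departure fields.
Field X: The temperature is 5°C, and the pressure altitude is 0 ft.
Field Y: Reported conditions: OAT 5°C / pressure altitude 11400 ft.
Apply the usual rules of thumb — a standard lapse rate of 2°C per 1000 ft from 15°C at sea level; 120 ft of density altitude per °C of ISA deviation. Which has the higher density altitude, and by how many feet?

Field Y by 14136 ft

Field X: ISA temp = 15°C, deviation -10°C, DA = 0 + 120 × (-10) = -1200 ft.
Field Y: ISA temp = -7.8°C, deviation +12.8°C, DA = 11400 + 120 × 12.8 = 12936 ft.
Field Y is higher by 12936 − (-1200) = 14136 ft.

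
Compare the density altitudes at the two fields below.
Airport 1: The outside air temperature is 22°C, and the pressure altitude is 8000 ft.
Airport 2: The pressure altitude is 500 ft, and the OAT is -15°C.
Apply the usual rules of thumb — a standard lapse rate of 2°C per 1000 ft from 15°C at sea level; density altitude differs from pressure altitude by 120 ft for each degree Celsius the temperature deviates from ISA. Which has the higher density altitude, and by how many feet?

Airport 1 by 13740 ft

Airport 1: ISA temp = -1°C, deviation +23°C, DA = 8000 + 120 × 23 = 10760 ft.
Airport 2: ISA temp = 14°C, deviation -29°C, DA = 500 + 120 × (-29) = -2980 ft.
Airport 1 is higher by 10760 − (-2980) = 13740 ft.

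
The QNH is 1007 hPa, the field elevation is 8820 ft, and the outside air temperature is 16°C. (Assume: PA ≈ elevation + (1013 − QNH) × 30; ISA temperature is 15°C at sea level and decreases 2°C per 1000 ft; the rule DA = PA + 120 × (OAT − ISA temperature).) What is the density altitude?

11280 ft

Pressure altitude = 8820 + (1013 − 1007) × 30 = 8820 + (+180) = 9000 ft.
ISA temperature at 9000 ft = 15 − 2 × (9000/1000) = -3°C.
ISA deviation = 16 − (-3) = +19°C.
Density altitude = 9000 + 120 × (19) = 11280 ft.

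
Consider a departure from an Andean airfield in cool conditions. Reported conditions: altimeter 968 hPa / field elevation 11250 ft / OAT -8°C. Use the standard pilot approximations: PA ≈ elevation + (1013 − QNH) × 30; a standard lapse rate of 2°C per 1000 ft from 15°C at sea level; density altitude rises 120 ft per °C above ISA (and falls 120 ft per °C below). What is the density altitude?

Pressure altitude = 11250 + (1013 − 968) × 30 = 11250 + (+1350) = 12600 ft.
ISA temperature at 12600 ft = 15 − 2 × (12600/1000) = -10.2°C.
ISA deviation = -8 − (-10.2) = +2.2°C.
Density altitude = 12600 + 120 × (2.2) = 12864 ft.

12864 ft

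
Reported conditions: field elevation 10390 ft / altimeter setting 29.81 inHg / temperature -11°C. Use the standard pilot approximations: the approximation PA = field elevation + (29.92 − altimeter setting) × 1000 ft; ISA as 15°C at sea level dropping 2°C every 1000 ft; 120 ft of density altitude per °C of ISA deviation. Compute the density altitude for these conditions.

9900 ft

Pressure altitude = 10390 + (29.92 − 29.81) × 1000 = 10390 + (+110) = 10500 ft.
ISA temperature at 10500 ft = 15 − 2 × (10500/1000) = -6°C.
ISA deviation = -11 − (-6) = -5°C.
Density altitude = 10500 + 120 × (-5) = 9900 ft.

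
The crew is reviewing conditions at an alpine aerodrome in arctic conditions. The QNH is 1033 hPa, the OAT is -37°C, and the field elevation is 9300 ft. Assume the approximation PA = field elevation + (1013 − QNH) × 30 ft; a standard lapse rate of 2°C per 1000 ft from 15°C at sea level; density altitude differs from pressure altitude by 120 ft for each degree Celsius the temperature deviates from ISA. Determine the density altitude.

4548 ft

Pressure altitude = 9300 + (1013 − 1033) × 30 = 9300 + (-600) = 8700 ft.
ISA temperature at 8700 ft = 15 − 2 × (8700/1000) = -2.4°C.
ISA deviation = -37 − (-2.4) = -34.6°C.
Density altitude = 8700 + 120 × (-34.6) = 4548 ft.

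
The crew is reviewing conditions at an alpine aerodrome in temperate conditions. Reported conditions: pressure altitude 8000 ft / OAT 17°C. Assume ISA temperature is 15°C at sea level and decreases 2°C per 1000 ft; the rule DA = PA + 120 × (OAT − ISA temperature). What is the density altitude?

ISA temperature at 8000 ft = 15 − 2 × (8000/1000) = -1°C.
ISA deviation = 17 − (-1) = +18°C.
Density altitude = 8000 + 120 × (18) = 8000 + (+2160) = 10160 ft.

10160 ft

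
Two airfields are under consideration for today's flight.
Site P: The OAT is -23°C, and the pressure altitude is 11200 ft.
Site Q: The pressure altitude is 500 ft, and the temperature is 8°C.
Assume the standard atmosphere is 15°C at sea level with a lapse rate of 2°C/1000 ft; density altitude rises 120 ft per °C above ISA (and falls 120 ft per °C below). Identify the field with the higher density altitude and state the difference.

Site P: ISA temp = -7.4°C, deviation -15.6°C, DA = 11200 + 120 × (-15.6) = 9328 ft.
Site Q: ISA temp = 14°C, deviation -6°C, DA = 500 + 120 × (-6) = -220 ft.
Site P is higher by 9328 − (-220) = 9548 ft.

Site P by 9548 ft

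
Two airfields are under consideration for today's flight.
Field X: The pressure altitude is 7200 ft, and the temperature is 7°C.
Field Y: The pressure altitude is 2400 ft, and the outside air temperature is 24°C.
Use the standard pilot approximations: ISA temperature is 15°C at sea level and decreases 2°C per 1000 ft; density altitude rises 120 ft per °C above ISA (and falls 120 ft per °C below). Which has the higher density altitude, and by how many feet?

Field X: ISA temp = 0.6°C, deviation +6.4°C, DA = 7200 + 120 × 6.4 = 7968 ft.
Field Y: ISA temp = 10.2°C, deviation +13.8°C, DA = 2400 + 120 × 13.8 = 4056 ft.
Field X is higher by 7968 − 4056 = 3912 ft.

Field X by 3912 ft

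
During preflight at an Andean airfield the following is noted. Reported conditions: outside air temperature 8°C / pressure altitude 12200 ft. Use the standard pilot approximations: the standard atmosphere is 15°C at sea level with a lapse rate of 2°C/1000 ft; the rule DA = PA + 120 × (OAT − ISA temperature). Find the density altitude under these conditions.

ISA temperature at 12200 ft = 15 − 2 × (12200/1000) = -9.4°C.
ISA deviation = 8 − (-9.4) = +17.4°C.
Density altitude = 12200 + 120 × (17.4) = 12200 + (+2088) = 14288 ft.

14288 ft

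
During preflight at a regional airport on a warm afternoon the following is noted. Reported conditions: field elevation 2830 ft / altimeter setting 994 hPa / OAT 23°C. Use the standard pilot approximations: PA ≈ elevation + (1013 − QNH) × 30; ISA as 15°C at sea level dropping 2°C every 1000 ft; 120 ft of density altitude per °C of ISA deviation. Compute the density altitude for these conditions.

Pressure altitude = 2830 + (1013 − 994) × 30 = 2830 + (+570) = 3400 ft.
ISA temperature at 3400 ft = 15 − 2 × (3400/1000) = 8.2°C.
ISA deviation = 23 − 8.2 = +14.8°C.
Density altitude = 3400 + 120 × (14.8) = 5176 ft.

5176 ft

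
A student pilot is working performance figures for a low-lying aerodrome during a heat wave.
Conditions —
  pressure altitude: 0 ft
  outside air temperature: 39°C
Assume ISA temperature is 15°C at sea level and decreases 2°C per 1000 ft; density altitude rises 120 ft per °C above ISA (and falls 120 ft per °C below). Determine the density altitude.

2880 ft

ISA temperature at 0 ft = 15 − 2 × (0/1000) = 15°C.
ISA deviation = 39 − 15 = +24°C.
Density altitude = 0 + 120 × (24) = 0 + (+2880) = 2880 ft.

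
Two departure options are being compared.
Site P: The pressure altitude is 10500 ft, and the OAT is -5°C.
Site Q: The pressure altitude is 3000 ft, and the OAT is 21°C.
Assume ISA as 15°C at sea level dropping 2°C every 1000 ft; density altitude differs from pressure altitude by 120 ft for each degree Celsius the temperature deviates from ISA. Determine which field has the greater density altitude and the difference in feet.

Site P by 6180 ft

Site P: ISA temp = -6°C, deviation +1°C, DA = 10500 + 120 × 1 = 10620 ft.
Site Q: ISA temp = 9°C, deviation +12°C, DA = 3000 + 120 × 12 = 4440 ft.
Site P is higher by 10620 − 4440 = 6180 ft.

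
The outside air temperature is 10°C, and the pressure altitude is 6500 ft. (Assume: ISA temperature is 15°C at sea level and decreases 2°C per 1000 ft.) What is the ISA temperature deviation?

ISA+8°C

ISA temperature at 6500 ft = 15 − 2 × (6500/1000) = 2°C.
Deviation = OAT − ISA = 10 − 2 = +8°C.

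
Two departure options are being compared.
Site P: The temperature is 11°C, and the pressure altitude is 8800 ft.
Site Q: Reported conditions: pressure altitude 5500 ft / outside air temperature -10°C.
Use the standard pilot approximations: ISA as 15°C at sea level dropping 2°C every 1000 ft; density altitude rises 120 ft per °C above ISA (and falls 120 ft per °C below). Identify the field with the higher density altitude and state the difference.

Site P: ISA temp = -2.6°C, deviation +13.6°C, DA = 8800 + 120 × 13.6 = 10432 ft.
Site Q: ISA temp = 4°C, deviation -14°C, DA = 5500 + 120 × (-14) = 3820 ft.
Site P is higher by 10432 − 3820 = 6612 ft.

Site P by 6612 ft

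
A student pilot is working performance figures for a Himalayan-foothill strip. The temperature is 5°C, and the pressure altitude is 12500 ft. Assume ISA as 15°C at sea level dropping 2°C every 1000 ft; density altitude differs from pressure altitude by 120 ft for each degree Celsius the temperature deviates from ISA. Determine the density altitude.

14300 ft

ISA temperature at 12500 ft = 15 − 2 × (12500/1000) = -10°C.
ISA deviation = 5 − (-10) = +15°C.
Density altitude = 12500 + 120 × (15) = 12500 + (+1800) = 14300 ft.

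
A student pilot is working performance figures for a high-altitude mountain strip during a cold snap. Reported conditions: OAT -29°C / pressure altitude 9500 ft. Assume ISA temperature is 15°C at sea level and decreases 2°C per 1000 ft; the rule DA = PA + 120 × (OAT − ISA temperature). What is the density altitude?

6500 ft

ISA temperature at 9500 ft = 15 − 2 × (9500/1000) = -4°C.
ISA deviation = -29 − (-4) = -25°C.
Density altitude = 9500 + 120 × (-25) = 9500 + (-3000) = 6500 ft.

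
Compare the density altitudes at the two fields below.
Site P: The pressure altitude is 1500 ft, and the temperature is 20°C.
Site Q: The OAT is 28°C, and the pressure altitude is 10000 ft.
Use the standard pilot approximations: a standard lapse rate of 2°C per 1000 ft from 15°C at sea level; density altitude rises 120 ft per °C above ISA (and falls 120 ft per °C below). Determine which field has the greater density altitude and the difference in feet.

Site P: ISA temp = 12°C, deviation +8°C, DA = 1500 + 120 × 8 = 2460 ft.
Site Q: ISA temp = -5°C, deviation +33°C, DA = 10000 + 120 × 33 = 13960 ft.
Site Q is higher by 13960 − 2460 = 11500 ft.

Site Q by 11500 ft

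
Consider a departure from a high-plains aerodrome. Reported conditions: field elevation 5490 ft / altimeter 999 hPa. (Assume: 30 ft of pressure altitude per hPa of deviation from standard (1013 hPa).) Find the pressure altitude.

Pressure correction = (1013 − 999) × 30 = +420 ft.
Pressure altitude = 5490 + (+420) = 5910 ft.

5910 ft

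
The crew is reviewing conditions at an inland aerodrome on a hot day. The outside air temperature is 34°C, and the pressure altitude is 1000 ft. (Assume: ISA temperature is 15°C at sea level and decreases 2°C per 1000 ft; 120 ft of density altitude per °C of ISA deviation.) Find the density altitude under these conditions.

ISA temperature at 1000 ft = 15 − 2 × (1000/1000) = 13°C.
ISA deviation = 34 − 13 = +21°C.
Density altitude = 1000 + 120 × (21) = 1000 + (+2520) = 3520 ft.

3520 ft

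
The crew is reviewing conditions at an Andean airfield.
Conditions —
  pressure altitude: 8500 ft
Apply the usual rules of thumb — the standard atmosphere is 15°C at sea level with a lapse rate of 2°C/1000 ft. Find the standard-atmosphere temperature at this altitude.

ISA temperature = 15 − 2 × (8500/1000) = 15 − 17 = -2°C.

-2°C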